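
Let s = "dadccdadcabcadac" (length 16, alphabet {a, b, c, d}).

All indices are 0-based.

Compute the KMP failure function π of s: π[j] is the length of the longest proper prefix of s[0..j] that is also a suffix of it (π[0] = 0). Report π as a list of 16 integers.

π[0] = 0
j=1 s[j]='a': π[1]=0 (border '')
j=2 s[j]='d': π[2]=1 (border 'd')
j=3 s[j]='c': k: 1→0; π[3]=0 (border '')
j=4 s[j]='c': π[4]=0 (border '')
j=5 s[j]='d': π[5]=1 (border 'd')
j=6 s[j]='a': π[6]=2 (border 'da')
j=7 s[j]='d': π[7]=3 (border 'dad')
j=8 s[j]='c': π[8]=4 (border 'dadc')
j=9 s[j]='a': k: 4→0; π[9]=0 (border '')
j=10 s[j]='b': π[10]=0 (border '')
j=11 s[j]='c': π[11]=0 (border '')
j=12 s[j]='a': π[12]=0 (border '')
j=13 s[j]='d': π[13]=1 (border 'd')
j=14 s[j]='a': π[14]=2 (border 'da')
j=15 s[j]='c': k: 2→0; π[15]=0 (border '')

[0, 0, 1, 0, 0, 1, 2, 3, 4, 0, 0, 0, 0, 1, 2, 0]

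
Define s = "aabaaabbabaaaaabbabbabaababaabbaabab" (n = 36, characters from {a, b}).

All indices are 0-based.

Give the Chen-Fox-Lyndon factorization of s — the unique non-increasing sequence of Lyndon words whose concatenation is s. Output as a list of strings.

["aab", "aaabbab", "aaaaabbabbabaababaabbaabab"]

emit factor 1: 'aab' (i=0, period=3)
emit factor 2: 'aaabbab' (i=3, period=7)
emit factor 3: 'aaaaabbabbabaababaabbaabab' (i=10, period=26)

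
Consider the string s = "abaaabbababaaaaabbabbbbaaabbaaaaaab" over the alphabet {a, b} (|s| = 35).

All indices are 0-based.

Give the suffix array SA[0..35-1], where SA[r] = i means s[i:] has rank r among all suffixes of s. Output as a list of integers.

[28, 29, 11, 30, 12, 31, 23, 2, 13, 32, 24, 3, 14, 33, 9, 0, 7, 25, 4, 15, 18, 34, 27, 10, 22, 1, 8, 6, 17, 26, 21, 5, 16, 20, 19]

sorted suffixes:
  #0 SA[0]=28  'aaaaaab'
  #1 SA[1]=29  'aaaaab'
  #2 SA[2]=11  'aaaaabbabbbbaaabbaaaaaab'
  #3 SA[3]=30  'aaaab'
  #4 SA[4]=12  'aaaabbabbbbaaabbaaaaaab'
  #5 SA[5]=31  'aaab'
  #6 SA[6]=23  'aaabbaaaaaab'
  #7 SA[7]=2  'aaabbababaaaaabbabbbbaaabbaaaaaab'
  #8 SA[8]=13  'aaabbabbbbaaabbaaaaaab'
  #9 SA[9]=32  'aab'
  #10 SA[10]=24  'aabbaaaaaab'
  #11 SA[11]=3  'aabbababaaaaabbabbbbaaabbaaaaaab'
  #12 SA[12]=14  'aabbabbbbaaabbaaaaaab'
  #13 SA[13]=33  'ab'
  #14 SA[14]=9  'abaaaaabbabbbbaaabbaaaaaab'
  #15 SA[15]=0  'abaaabbababaaaaabbabbbbaaabbaaaaaab'
  #16 SA[16]=7  'ababaaaaabbabbbbaaabbaaaaaab'
  #17 SA[17]=25  'abbaaaaaab'
  #18 SA[18]=4  'abbababaaaaabbabbbbaaabbaaaaaab'
  #19 SA[19]=15  'abbabbbbaaabbaaaaaab'
  #20 SA[20]=18  'abbbbaaabbaaaaaab'
  #21 SA[21]=34  'b'
  #22 SA[22]=27  'baaaaaab'
  #23 SA[23]=10  'baaaaabbabbbbaaabbaaaaaab'
  #24 SA[24]=22  'baaabbaaaaaab'
  #25 SA[25]=1  'baaabbababaaaaabbabbbbaaabbaaaaaab'
  #26 SA[26]=8  'babaaaaabbabbbbaaabbaaaaaab'
  #27 SA[27]=6  'bababaaaaabbabbbbaaabbaaaaaab'
  #28 SA[28]=17  'babbbbaaabbaaaaaab'
  #29 SA[29]=26  'bbaaaaaab'
  #30 SA[30]=21  'bbaaabbaaaaaab'
  #31 SA[31]=5  'bbababaaaaabbabbbbaaabbaaaaaab'
  #32 SA[32]=16  'bbabbbbaaabbaaaaaab'
  #33 SA[33]=20  'bbbaaabbaaaaaab'
  #34 SA[34]=19  'bbbbaaabbaaaaaab'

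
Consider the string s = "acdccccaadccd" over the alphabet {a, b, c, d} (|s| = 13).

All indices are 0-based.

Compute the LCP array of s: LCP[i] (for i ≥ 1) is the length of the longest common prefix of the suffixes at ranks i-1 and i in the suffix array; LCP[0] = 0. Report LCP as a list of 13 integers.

sorted suffixes:
  #0 SA[0]=7  'aadccd'
  #1 SA[1]=0  'acdccccaadccd'
  #2 SA[2]=8  'adccd'
  #3 SA[3]=6  'caadccd'
  #4 SA[4]=5  'ccaadccd'
  #5 SA[5]=4  'cccaadccd'
  #6 SA[6]=3  'ccccaadccd'
  #7 SA[7]=10  'ccd'
  #8 SA[8]=11  'cd'
  #9 SA[9]=1  'cdccccaadccd'
  #10 SA[10]=12  'd'
  #11 SA[11]=2  'dccccaadccd'
  #12 SA[12]=9  'dccd'

SA = [7, 0, 8, 6, 5, 4, 3, 10, 11, 1, 12, 2, 9]
[i] adj suffixes → lcp
  [1] 7/0 → 1 ('a')
  [2] 0/8 → 1 ('a')
  [3] 8/6 → 0 ('')
  [4] 6/5 → 1 ('c')
  [5] 5/4 → 2 ('cc')
  [6] 4/3 → 3 ('ccc')
  [7] 3/10 → 2 ('cc')
  [8] 10/11 → 1 ('c')
  [9] 11/1 → 2 ('cd')
  [10] 1/12 → 0 ('')
  [11] 12/2 → 1 ('d')
  [12] 2/9 → 3 ('dcc')

[0, 1, 1, 0, 1, 2, 3, 2, 1, 2, 0, 1, 3]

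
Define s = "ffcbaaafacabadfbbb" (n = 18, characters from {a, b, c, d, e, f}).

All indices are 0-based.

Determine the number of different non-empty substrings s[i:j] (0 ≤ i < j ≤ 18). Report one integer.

rank | idx | suffix
   0 |   4 | aaafacabadfbbb
   1 |   5 | aafacabadfbbb
   2 |  10 | abadfbbb
   3 |   8 | acabadfbbb
   4 |  12 | adfbbb
   5 |   6 | afacabadfbbb
   6 |  17 | b
   7 |   3 | baaafacabadfbbb
   8 |  11 | badfbbb
   9 |  16 | bb
  10 |  15 | bbb
  11 |   9 | cabadfbbb
  12 |   2 | cbaaafacabadfbbb
  13 |  13 | dfbbb
  14 |   7 | facabadfbbb
  15 |  14 | fbbb
  16 |   1 | fcbaaafacabadfbbb
  17 |   0 | ffcbaaafacabadfbbb

SA = [4, 5, 10, 8, 12, 6, 17, 3, 11, 16, 15, 9, 2, 13, 7, 14, 1, 0]
i: (SA[i-1],SA[i]) lcp shared
  1: (4,5) 2 'aa'
  2: (5,10) 1 'a'
  3: (10,8) 1 'a'
  4: (8,12) 1 'a'
  5: (12,6) 1 'a'
  6: (6,17) 0 ''
  7: (17,3) 1 'b'
  8: (3,11) 2 'ba'
  9: (11,16) 1 'b'
  10: (16,15) 2 'bb'
  11: (15,9) 0 ''
  12: (9,2) 1 'c'
  13: (2,13) 0 ''
  14: (13,7) 0 ''
  15: (7,14) 1 'f'
  16: (14,1) 1 'f'
  17: (1,0) 1 'f'

n(n+1)/2 = 18·19/2 = 171
Σ LCP = 0 + 2 + 1 + 1 + 1 + 1 + 0 + 1 + 2 + 1 + 2 + 0 + 1 + 0 + 0 + 1 + 1 + 1 = 16
distinct = 171 − 16 = 155

155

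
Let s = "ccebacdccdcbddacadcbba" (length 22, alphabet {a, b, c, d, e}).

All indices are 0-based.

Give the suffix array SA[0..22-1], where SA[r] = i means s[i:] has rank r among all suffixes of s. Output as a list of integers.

rank | idx | suffix
   0 |  21 | a
   1 |  14 | acadcbba
   2 |   4 | acdccdcbddacadcbba
   3 |  16 | adcbba
   4 |  20 | ba
   5 |   3 | bacdccdcbddacadcbba
   6 |  19 | bba
   7 |  11 | bddacadcbba
   8 |  15 | cadcbba
   9 |  18 | cbba
  10 |  10 | cbddacadcbba
  11 |   7 | ccdcbddacadcbba
  12 |   0 | ccebacdccdcbddacadcbba
  13 |   8 | cdcbddacadcbba
  14 |   5 | cdccdcbddacadcbba
  15 |   1 | cebacdccdcbddacadcbba
  16 |  13 | dacadcbba
  17 |  17 | dcbba
  18 |   9 | dcbddacadcbba
  19 |   6 | dccdcbddacadcbba
  20 |  12 | ddacadcbba
  21 |   2 | ebacdccdcbddacadcbba

[21, 14, 4, 16, 20, 3, 19, 11, 15, 18, 10, 7, 0, 8, 5, 1, 13, 17, 9, 6, 12, 2]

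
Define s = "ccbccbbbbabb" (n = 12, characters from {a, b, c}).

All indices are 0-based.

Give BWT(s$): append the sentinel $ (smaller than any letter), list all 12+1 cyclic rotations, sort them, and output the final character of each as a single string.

bbbbabbccccb$

rank  rotation       last
    0  $ccbccbbbbabb  b
    1  abb$ccbccbbbb  b
    2  b$ccbccbbbbab  b
    3  babb$ccbccbbb  b
    4  bb$ccbccbbbba  a
    5  bbabb$ccbccbb  b
    6  bbbabb$ccbccb  b
    7  bbbbabb$ccbcc  c
    8  bccbbbbabb$cc  c
    9  cbbbbabb$ccbc  c
   10  cbccbbbbabb$c  c
   11  ccbbbbabb$ccb  b
   12  ccbccbbbbabb$  $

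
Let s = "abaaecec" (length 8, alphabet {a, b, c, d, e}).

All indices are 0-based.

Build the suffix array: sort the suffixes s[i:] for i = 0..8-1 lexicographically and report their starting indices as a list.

rank | idx | suffix
   0 |   2 | aaecec
   1 |   0 | abaaecec
   2 |   3 | aecec
   3 |   1 | baaecec
   4 |   7 | c
   5 |   5 | cec
   6 |   6 | ec
   7 |   4 | ecec

[2, 0, 3, 1, 7, 5, 6, 4]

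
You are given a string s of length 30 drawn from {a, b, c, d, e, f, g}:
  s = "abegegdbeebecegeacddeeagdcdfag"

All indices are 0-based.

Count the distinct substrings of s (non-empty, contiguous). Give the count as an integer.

rank→(start, suffix):
  0 → (0, 'abegegdbeebecegeacddeeagdcdfag')
  1 → (16, 'acddeeagdcdfag')
  2 → (28, 'ag')
  3 → (22, 'agdcdfag')
  4 → (10, 'becegeacddeeagdcdfag')
  5 → (7, 'beebecegeacddeeagdcdfag')
  6 → (1, 'begegdbeebecegeacddeeagdcdfag')
  7 → (17, 'cddeeagdcdfag')
  8 → (25, 'cdfag')
  9 → (12, 'cegeacddeeagdcdfag')
  10 → (6, 'dbeebecegeacddeeagdcdfag')
  11 → (24, 'dcdfag')
  12 → (18, 'ddeeagdcdfag')
  13 → (19, 'deeagdcdfag')
  14 → (26, 'dfag')
  15 → (15, 'eacddeeagdcdfag')
  16 → (21, 'eagdcdfag')
  17 → (9, 'ebecegeacddeeagdcdfag')
  18 → (11, 'ecegeacddeeagdcdfag')
  19 → (20, 'eeagdcdfag')
  20 → (8, 'eebecegeacddeeagdcdfag')
  21 → (4, 'egdbeebecegeacddeeagdcdfag')
  22 → (13, 'egeacddeeagdcdfag')
  23 → (2, 'egegdbeebecegeacddeeagdcdfag')
  24 → (27, 'fag')
  25 → (29, 'g')
  26 → (5, 'gdbeebecegeacddeeagdcdfag')
  27 → (23, 'gdcdfag')
  28 → (14, 'geacddeeagdcdfag')
  29 → (3, 'gegdbeebecegeacddeeagdcdfag')

SA = [0, 16, 28, 22, 10, 7, 1, 17, 25, 12, 6, 24, 18, 19, 26, 15, 21, 9, 11, 20, 8, 4, 13, 2, 27, 29, 5, 23, 14, 3]
i: (SA[i-1],SA[i]) lcp shared
  1: (0,16) 1 'a'
  2: (16,28) 1 'a'
  3: (28,22) 2 'ag'
  4: (22,10) 0 ''
  5: (10,7) 2 'be'
  6: (7,1) 2 'be'
  7: (1,17) 0 ''
  8: (17,25) 2 'cd'
  9: (25,12) 1 'c'
  10: (12,6) 0 ''
  11: (6,24) 1 'd'
  12: (24,18) 1 'd'
  13: (18,19) 1 'd'
  14: (19,26) 1 'd'
  15: (26,15) 0 ''
  16: (15,21) 2 'ea'
  17: (21,9) 1 'e'
  18: (9,11) 1 'e'
  19: (11,20) 1 'e'
  20: (20,8) 2 'ee'
  21: (8,4) 1 'e'
  22: (4,13) 2 'eg'
  23: (13,2) 3 'ege'
  24: (2,27) 0 ''
  25: (27,29) 0 ''
  26: (29,5) 1 'g'
  27: (5,23) 2 'gd'
  28: (23,14) 1 'g'
  29: (14,3) 2 'ge'

n(n+1)/2 = 30·31/2 = 465
Σ LCP = 0 + 1 + 1 + 2 + 0 + 2 + 2 + 0 + 2 + 1 + 0 + 1 + 1 + 1 + 1 + 0 + 2 + 1 + 1 + 1 + 2 + 1 + 2 + 3 + 0 + 0 + 1 + 2 + 1 + 2 = 34
distinct = 465 − 34 = 431

431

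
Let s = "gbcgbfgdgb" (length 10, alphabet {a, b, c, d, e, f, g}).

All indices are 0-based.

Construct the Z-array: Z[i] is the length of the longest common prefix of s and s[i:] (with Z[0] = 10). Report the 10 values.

[10, 0, 0, 2, 0, 0, 1, 0, 2, 0]

Z[0]=10
i=1: outside box; Z[1]=0
i=2: outside box; Z[2]=0
i=3: outside box; Z[3]=2 scan→box=[3,5)
i=4: min(r-i=1, Z[1]=0)=0; Z[4]=0
i=5: outside box; Z[5]=0
i=6: outside box; Z[6]=1 scan→box=[6,7)
i=7: outside box; Z[7]=0
i=8: outside box; Z[8]=2 scan→box=[8,10)
i=9: min(r-i=1, Z[1]=0)=0; Z[9]=0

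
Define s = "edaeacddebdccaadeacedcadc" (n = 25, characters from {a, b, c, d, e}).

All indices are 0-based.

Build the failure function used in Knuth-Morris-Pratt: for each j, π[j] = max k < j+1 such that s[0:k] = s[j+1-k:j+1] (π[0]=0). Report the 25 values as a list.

[0, 0, 0, 1, 0, 0, 0, 0, 1, 0, 0, 0, 0, 0, 0, 0, 1, 0, 0, 1, 2, 0, 0, 0, 0]

π[0] = 0
j=1 s[j]='d': π[1]=0 (border '')
j=2 s[j]='a': π[2]=0 (border '')
j=3 s[j]='e': π[3]=1 (border 'e')
j=4 s[j]='a': k: 1→0; π[4]=0 (border '')
j=5 s[j]='c': π[5]=0 (border '')
j=6 s[j]='d': π[6]=0 (border '')
j=7 s[j]='d': π[7]=0 (border '')
j=8 s[j]='e': π[8]=1 (border 'e')
j=9 s[j]='b': k: 1→0; π[9]=0 (border '')
j=10 s[j]='d': π[10]=0 (border '')
j=11 s[j]='c': π[11]=0 (border '')
j=12 s[j]='c': π[12]=0 (border '')
j=13 s[j]='a': π[13]=0 (border '')
j=14 s[j]='a': π[14]=0 (border '')
j=15 s[j]='d': π[15]=0 (border '')
j=16 s[j]='e': π[16]=1 (border 'e')
j=17 s[j]='a': k: 1→0; π[17]=0 (border '')
j=18 s[j]='c': π[18]=0 (border '')
j=19 s[j]='e': π[19]=1 (border 'e')
j=20 s[j]='d': π[20]=2 (border 'ed')
j=21 s[j]='c': k: 2→0; π[21]=0 (border '')
j=22 s[j]='a': π[22]=0 (border '')
j=23 s[j]='d': π[23]=0 (border '')
j=24 s[j]='c': π[24]=0 (border '')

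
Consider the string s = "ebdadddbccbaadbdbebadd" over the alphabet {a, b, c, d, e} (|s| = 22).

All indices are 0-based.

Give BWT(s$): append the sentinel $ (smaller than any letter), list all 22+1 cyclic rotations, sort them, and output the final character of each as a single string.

dbabdcededdcbdbdabadab$

rank  rotation                 last
    0  $ebdadddbccbaadbdbebadd  d
    1  aadbdbebadd$ebdadddbccb  b
    2  adbdbebadd$ebdadddbccba  a
    3  add$ebdadddbccbaadbdbeb  b
    4  adddbccbaadbdbebadd$ebd  d
    5  baadbdbebadd$ebdadddbcc  c
    6  badd$ebdadddbccbaadbdbe  e
    7  bccbaadbdbebadd$ebdaddd  d
    8  bdadddbccbaadbdbebadd$e  e
    9  bdbebadd$ebdadddbccbaad  d
   10  bebadd$ebdadddbccbaadbd  d
   11  cbaadbdbebadd$ebdadddbc  c
   12  ccbaadbdbebadd$ebdadddb  b
   13  d$ebdadddbccbaadbdbebad  d
   14  dadddbccbaadbdbebadd$eb  b
   15  dbccbaadbdbebadd$ebdadd  d
   16  dbdbebadd$ebdadddbccbaa  a
   17  dbebadd$ebdadddbccbaadb  b
   18  dd$ebdadddbccbaadbdbeba  a
   19  ddbccbaadbdbebadd$ebdad  d
   20  dddbccbaadbdbebadd$ebda  a
   21  ebadd$ebdadddbccbaadbdb  b
   22  ebdadddbccbaadbdbebadd$  $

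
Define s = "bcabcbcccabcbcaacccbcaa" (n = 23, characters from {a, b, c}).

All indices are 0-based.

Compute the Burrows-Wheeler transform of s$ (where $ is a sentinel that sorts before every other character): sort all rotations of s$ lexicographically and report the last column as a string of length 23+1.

rank  rotation                  last
    0  $bcabcbcccabcbcaacccbcaa  a
    1  a$bcabcbcccabcbcaacccbca  a
    2  aa$bcabcbcccabcbcaacccbc  c
    3  aacccbcaa$bcabcbcccabcbc  c
    4  abcbcaacccbcaa$bcabcbccc  c
    5  abcbcccabcbcaacccbcaa$bc  c
    6  acccbcaa$bcabcbcccabcbca  a
    7  bcaa$bcabcbcccabcbcaaccc  c
    8  bcaacccbcaa$bcabcbcccabc  c
    9  bcabcbcccabcbcaacccbcaa$  $
   10  bcbcaacccbcaa$bcabcbccca  a
   11  bcbcccabcbcaacccbcaa$bca  a
   12  bcccabcbcaacccbcaa$bcabc  c
   13  caa$bcabcbcccabcbcaacccb  b
   14  caacccbcaa$bcabcbcccabcb  b
   15  cabcbcaacccbcaa$bcabcbcc  c
   16  cabcbcccabcbcaacccbcaa$b  b
   17  cbcaa$bcabcbcccabcbcaacc  c
   18  cbcaacccbcaa$bcabcbcccab  b
   19  cbcccabcbcaacccbcaa$bcab  b
   20  ccabcbcaacccbcaa$bcabcbc  c
   21  ccbcaa$bcabcbcccabcbcaac  c
   22  cccabcbcaacccbcaa$bcabcb  b
   23  cccbcaa$bcabcbcccabcbcaa  a

aaccccacc$aacbbcbcbbccba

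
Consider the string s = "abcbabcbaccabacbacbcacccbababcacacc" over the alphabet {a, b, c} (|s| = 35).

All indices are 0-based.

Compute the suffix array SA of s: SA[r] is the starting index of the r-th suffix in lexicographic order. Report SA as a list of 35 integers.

rank | idx | suffix
   0 |  25 | ababcacacc
   1 |  11 | abacbacbcacccbababcacacc
   2 |  27 | abcacacc
   3 |   0 | abcbabcbaccabacbacbcacccbababcacacc
   4 |   4 | abcbaccabacbacbcacccbababcacacc
   5 |  30 | acacc
   6 |  13 | acbacbcacccbababcacacc
   7 |  16 | acbcacccbababcacacc
   8 |  32 | acc
   9 |   8 | accabacbacbcacccbababcacacc
  10 |  20 | acccbababcacacc
  11 |  24 | bababcacacc
  12 |  26 | babcacacc
  13 |   3 | babcbaccabacbacbcacccbababcacacc
  14 |  12 | bacbacbcacccbababcacacc
  15 |  15 | bacbcacccbababcacacc
  16 |   7 | baccabacbacbcacccbababcacacc
  17 |  28 | bcacacc
  18 |  18 | bcacccbababcacacc
  19 |   1 | bcbabcbaccabacbacbcacccbababcacacc
  20 |   5 | bcbaccabacbacbcacccbababcacacc
  21 |  34 | c
  22 |  10 | cabacbacbcacccbababcacacc
  23 |  29 | cacacc
  24 |  31 | cacc
  25 |  19 | cacccbababcacacc
  26 |  23 | cbababcacacc
  27 |   2 | cbabcbaccabacbacbcacccbababcacacc
  28 |  14 | cbacbcacccbababcacacc
  29 |   6 | cbaccabacbacbcacccbababcacacc
  30 |  17 | cbcacccbababcacacc
  31 |  33 | cc
  32 |   9 | ccabacbacbcacccbababcacacc
  33 |  22 | ccbababcacacc
  34 |  21 | cccbababcacacc

[25, 11, 27, 0, 4, 30, 13, 16, 32, 8, 20, 24, 26, 3, 12, 15, 7, 28, 18, 1, 5, 34, 10, 29, 31, 19, 23, 2, 14, 6, 17, 33, 9, 22, 21]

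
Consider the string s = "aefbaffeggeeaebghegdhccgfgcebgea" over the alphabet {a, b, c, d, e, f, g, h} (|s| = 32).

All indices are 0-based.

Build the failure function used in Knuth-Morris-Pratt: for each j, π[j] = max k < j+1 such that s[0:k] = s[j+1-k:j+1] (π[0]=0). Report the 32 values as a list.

[0, 0, 0, 0, 1, 0, 0, 0, 0, 0, 0, 0, 1, 2, 0, 0, 0, 0, 0, 0, 0, 0, 0, 0, 0, 0, 0, 0, 0, 0, 0, 1]

π[0] = 0
j=1 s[j]='e': π[1]=0 (border '')
j=2 s[j]='f': π[2]=0 (border '')
j=3 s[j]='b': π[3]=0 (border '')
j=4 s[j]='a': π[4]=1 (border 'a')
j=5 s[j]='f': k: 1→0; π[5]=0 (border '')
j=6 s[j]='f': π[6]=0 (border '')
j=7 s[j]='e': π[7]=0 (border '')
j=8 s[j]='g': π[8]=0 (border '')
j=9 s[j]='g': π[9]=0 (border '')
j=10 s[j]='e': π[10]=0 (border '')
j=11 s[j]='e': π[11]=0 (border '')
j=12 s[j]='a': π[12]=1 (border 'a')
j=13 s[j]='e': π[13]=2 (border 'ae')
j=14 s[j]='b': k: 2→0; π[14]=0 (border '')
j=15 s[j]='g': π[15]=0 (border '')
j=16 s[j]='h': π[16]=0 (border '')
j=17 s[j]='e': π[17]=0 (border '')
j=18 s[j]='g': π[18]=0 (border '')
j=19 s[j]='d': π[19]=0 (border '')
j=20 s[j]='h': π[20]=0 (border '')
j=21 s[j]='c': π[21]=0 (border '')
j=22 s[j]='c': π[22]=0 (border '')
j=23 s[j]='g': π[23]=0 (border '')
j=24 s[j]='f': π[24]=0 (border '')
j=25 s[j]='g': π[25]=0 (border '')
j=26 s[j]='c': π[26]=0 (border '')
j=27 s[j]='e': π[27]=0 (border '')
j=28 s[j]='b': π[28]=0 (border '')
j=29 s[j]='g': π[29]=0 (border '')
j=30 s[j]='e': π[30]=0 (border '')
j=31 s[j]='a': π[31]=1 (border 'a')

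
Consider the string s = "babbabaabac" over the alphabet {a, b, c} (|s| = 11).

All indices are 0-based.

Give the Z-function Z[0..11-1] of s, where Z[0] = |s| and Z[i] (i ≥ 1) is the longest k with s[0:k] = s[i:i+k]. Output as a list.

[11, 0, 1, 3, 0, 2, 0, 0, 2, 0, 0]

Z[0]=11
i=1: i≥r, start 0; Z[1]=0
i=2: i≥r, start 0; Z[2]=1 scan→box=[2,3)
i=3: i≥r, start 0; Z[3]=3 scan→box=[3,6)
i=4: min(r-i=2, Z[1]=0)=0; Z[4]=0
i=5: min(r-i=1, Z[2]=1)=1; Z[5]=2 scan→box=[5,7)
i=6: min(r-i=1, Z[1]=0)=0; Z[6]=0
i=7: i≥r, start 0; Z[7]=0
i=8: i≥r, start 0; Z[8]=2 scan→box=[8,10)
i=9: min(r-i=1, Z[1]=0)=0; Z[9]=0
i=10: i≥r, start 0; Z[10]=0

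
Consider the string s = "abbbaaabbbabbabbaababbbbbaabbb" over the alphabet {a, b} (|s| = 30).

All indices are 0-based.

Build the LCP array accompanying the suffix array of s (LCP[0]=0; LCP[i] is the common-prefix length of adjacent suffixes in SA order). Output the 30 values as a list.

sorted suffixes:
  #0 SA[0]=4  'aaabbbabbabbaababbbbbaabbb'
  #1 SA[1]=16  'aababbbbbaabbb'
  #2 SA[2]=25  'aabbb'
  #3 SA[3]=5  'aabbbabbabbaababbbbbaabbb'
  #4 SA[4]=17  'ababbbbbaabbb'
  #5 SA[5]=13  'abbaababbbbbaabbb'
  #6 SA[6]=10  'abbabbaababbbbbaabbb'
  #7 SA[7]=26  'abbb'
  #8 SA[8]=0  'abbbaaabbbabbabbaababbbbbaabbb'
  #9 SA[9]=6  'abbbabbabbaababbbbbaabbb'
  #10 SA[10]=19  'abbbbbaabbb'
  #11 SA[11]=29  'b'
  #12 SA[12]=3  'baaabbbabbabbaababbbbbaabbb'
  #13 SA[13]=15  'baababbbbbaabbb'
  #14 SA[14]=24  'baabbb'
  #15 SA[15]=12  'babbaababbbbbaabbb'
  #16 SA[16]=9  'babbabbaababbbbbaabbb'
  #17 SA[17]=18  'babbbbbaabbb'
  #18 SA[18]=28  'bb'
  #19 SA[19]=2  'bbaaabbbabbabbaababbbbbaabbb'
  #20 SA[20]=14  'bbaababbbbbaabbb'
  #21 SA[21]=23  'bbaabbb'
  #22 SA[22]=11  'bbabbaababbbbbaabbb'
  #23 SA[23]=8  'bbabbabbaababbbbbaabbb'
  #24 SA[24]=27  'bbb'
  #25 SA[25]=1  'bbbaaabbbabbabbaababbbbbaabbb'
  #26 SA[26]=22  'bbbaabbb'
  #27 SA[27]=7  'bbbabbabbaababbbbbaabbb'
  #28 SA[28]=21  'bbbbaabbb'
  #29 SA[29]=20  'bbbbbaabbb'

SA = [4, 16, 25, 5, 17, 13, 10, 26, 0, 6, 19, 29, 3, 15, 24, 12, 9, 18, 28, 2, 14, 23, 11, 8, 27, 1, 22, 7, 21, 20]
i: (SA[i-1],SA[i]) lcp shared
  1: (4,16) 2 'aa'
  2: (16,25) 3 'aab'
  3: (25,5) 5 'aabbb'
  4: (5,17) 1 'a'
  5: (17,13) 2 'ab'
  6: (13,10) 4 'abba'
  7: (10,26) 3 'abb'
  8: (26,0) 4 'abbb'
  9: (0,6) 5 'abbba'
  10: (6,19) 4 'abbb'
  11: (19,29) 0 ''
  12: (29,3) 1 'b'
  13: (3,15) 3 'baa'
  14: (15,24) 4 'baab'
  15: (24,12) 2 'ba'
  16: (12,9) 5 'babba'
  17: (9,18) 4 'babb'
  18: (18,28) 1 'b'
  19: (28,2) 2 'bb'
  20: (2,14) 4 'bbaa'
  21: (14,23) 5 'bbaab'
  22: (23,11) 3 'bba'
  23: (11,8) 6 'bbabba'
  24: (8,27) 2 'bb'
  25: (27,1) 3 'bbb'
  26: (1,22) 5 'bbbaa'
  27: (22,7) 4 'bbba'
  28: (7,21) 3 'bbb'
  29: (21,20) 4 'bbbb'

[0, 2, 3, 5, 1, 2, 4, 3, 4, 5, 4, 0, 1, 3, 4, 2, 5, 4, 1, 2, 4, 5, 3, 6, 2, 3, 5, 4, 3, 4]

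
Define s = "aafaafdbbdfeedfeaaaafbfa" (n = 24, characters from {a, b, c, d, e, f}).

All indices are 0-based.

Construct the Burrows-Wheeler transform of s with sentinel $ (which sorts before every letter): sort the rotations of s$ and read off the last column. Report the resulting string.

afea$afaaadbffebfefbaaadd

rank  rotation                   last
    0  $aafaafdbbdfeedfeaaaafbfa  a
    1  a$aafaafdbbdfeedfeaaaafbf  f
    2  aaaafbfa$aafaafdbbdfeedfe  e
    3  aaafbfa$aafaafdbbdfeedfea  a
    4  aafaafdbbdfeedfeaaaafbfa$  $
    5  aafbfa$aafaafdbbdfeedfeaa  a
    6  aafdbbdfeedfeaaaafbfa$aaf  f
    7  afaafdbbdfeedfeaaaafbfa$a  a
    8  afbfa$aafaafdbbdfeedfeaaa  a
    9  afdbbdfeedfeaaaafbfa$aafa  a
   10  bbdfeedfeaaaafbfa$aafaafd  d
   11  bdfeedfeaaaafbfa$aafaafdb  b
   12  bfa$aafaafdbbdfeedfeaaaaf  f
   13  dbbdfeedfeaaaafbfa$aafaaf  f
   14  dfeaaaafbfa$aafaafdbbdfee  e
   15  dfeedfeaaaafbfa$aafaafdbb  b
   16  eaaaafbfa$aafaafdbbdfeedf  f
   17  edfeaaaafbfa$aafaafdbbdfe  e
   18  eedfeaaaafbfa$aafaafdbbdf  f
   19  fa$aafaafdbbdfeedfeaaaafb  b
   20  faafdbbdfeedfeaaaafbfa$aa  a
   21  fbfa$aafaafdbbdfeedfeaaaa  a
   22  fdbbdfeedfeaaaafbfa$aafaa  a
   23  feaaaafbfa$aafaafdbbdfeed  d
   24  feedfeaaaafbfa$aafaafdbbd  d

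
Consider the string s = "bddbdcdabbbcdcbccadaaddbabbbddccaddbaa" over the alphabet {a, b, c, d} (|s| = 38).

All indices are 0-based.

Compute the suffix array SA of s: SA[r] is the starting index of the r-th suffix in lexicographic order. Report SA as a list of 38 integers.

rank→(start, suffix):
  0 → (37, 'a')
  1 → (36, 'aa')
  2 → (19, 'aaddbabbbddccaddbaa')
  3 → (7, 'abbbcdcbccadaaddbabbbddccaddbaa')
  4 → (24, 'abbbddccaddbaa')
  5 → (17, 'adaaddbabbbddccaddbaa')
  6 → (32, 'addbaa')
  7 → (20, 'addbabbbddccaddbaa')
  8 → (35, 'baa')
  9 → (23, 'babbbddccaddbaa')
  10 → (8, 'bbbcdcbccadaaddbabbbddccaddbaa')
  11 → (25, 'bbbddccaddbaa')
  12 → (9, 'bbcdcbccadaaddbabbbddccaddbaa')
  13 → (26, 'bbddccaddbaa')
  14 → (14, 'bccadaaddbabbbddccaddbaa')
  15 → (10, 'bcdcbccadaaddbabbbddccaddbaa')
  16 → (3, 'bdcdabbbcdcbccadaaddbabbbddccaddbaa')
  17 → (0, 'bddbdcdabbbcdcbccadaaddbabbbddccaddbaa')
  18 → (27, 'bddccaddbaa')
  19 → (16, 'cadaaddbabbbddccaddbaa')
  20 → (31, 'caddbaa')
  21 → (13, 'cbccadaaddbabbbddccaddbaa')
  22 → (15, 'ccadaaddbabbbddccaddbaa')
  23 → (30, 'ccaddbaa')
  24 → (5, 'cdabbbcdcbccadaaddbabbbddccaddbaa')
  25 → (11, 'cdcbccadaaddbabbbddccaddbaa')
  26 → (18, 'daaddbabbbddccaddbaa')
  27 → (6, 'dabbbcdcbccadaaddbabbbddccaddbaa')
  28 → (34, 'dbaa')
  29 → (22, 'dbabbbddccaddbaa')
  30 → (2, 'dbdcdabbbcdcbccadaaddbabbbddccaddbaa')
  31 → (12, 'dcbccadaaddbabbbddccaddbaa')
  32 → (29, 'dccaddbaa')
  33 → (4, 'dcdabbbcdcbccadaaddbabbbddccaddbaa')
  34 → (33, 'ddbaa')
  35 → (21, 'ddbabbbddccaddbaa')
  36 → (1, 'ddbdcdabbbcdcbccadaaddbabbbddccaddbaa')
  37 → (28, 'ddccaddbaa')

[37, 36, 19, 7, 24, 17, 32, 20, 35, 23, 8, 25, 9, 26, 14, 10, 3, 0, 27, 16, 31, 13, 15, 30, 5, 11, 18, 6, 34, 22, 2, 12, 29, 4, 33, 21, 1, 28]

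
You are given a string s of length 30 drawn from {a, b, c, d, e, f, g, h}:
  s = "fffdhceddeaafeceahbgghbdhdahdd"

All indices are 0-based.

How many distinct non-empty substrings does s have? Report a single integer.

rank | idx | suffix
   0 |  10 | aafeceahbgghbdhdahdd
   1 |  11 | afeceahbgghbdhdahdd
   2 |  16 | ahbgghbdhdahdd
   3 |  26 | ahdd
   4 |  22 | bdhdahdd
   5 |  18 | bgghbdhdahdd
   6 |  14 | ceahbgghbdhdahdd
   7 |   5 | ceddeaafeceahbgghbdhdahdd
   8 |  29 | d
   9 |  25 | dahdd
  10 |  28 | dd
  11 |   7 | ddeaafeceahbgghbdhdahdd
  12 |   8 | deaafeceahbgghbdhdahdd
  13 |   3 | dhceddeaafeceahbgghbdhdahdd
  14 |  23 | dhdahdd
  15 |   9 | eaafeceahbgghbdhdahdd
  16 |  15 | eahbgghbdhdahdd
  17 |  13 | eceahbgghbdhdahdd
  18 |   6 | eddeaafeceahbgghbdhdahdd
  19 |   2 | fdhceddeaafeceahbgghbdhdahdd
  20 |  12 | feceahbgghbdhdahdd
  21 |   1 | ffdhceddeaafeceahbgghbdhdahdd
  22 |   0 | fffdhceddeaafeceahbgghbdhdahdd
  23 |  19 | gghbdhdahdd
  24 |  20 | ghbdhdahdd
  25 |  21 | hbdhdahdd
  26 |  17 | hbgghbdhdahdd
  27 |   4 | hceddeaafeceahbgghbdhdahdd
  28 |  24 | hdahdd
  29 |  27 | hdd

SA = [10, 11, 16, 26, 22, 18, 14, 5, 29, 25, 28, 7, 8, 3, 23, 9, 15, 13, 6, 2, 12, 1, 0, 19, 20, 21, 17, 4, 24, 27]
[i] adj suffixes → lcp
  [1] 10/11 → 1 ('a')
  [2] 11/16 → 1 ('a')
  [3] 16/26 → 2 ('ah')
  [4] 26/22 → 0 ('')
  [5] 22/18 → 1 ('b')
  [6] 18/14 → 0 ('')
  [7] 14/5 → 2 ('ce')
  [8] 5/29 → 0 ('')
  [9] 29/25 → 1 ('d')
  [10] 25/28 → 1 ('d')
  [11] 28/7 → 2 ('dd')
  [12] 7/8 → 1 ('d')
  [13] 8/3 → 1 ('d')
  [14] 3/23 → 2 ('dh')
  [15] 23/9 → 0 ('')
  [16] 9/15 → 2 ('ea')
  [17] 15/13 → 1 ('e')
  [18] 13/6 → 1 ('e')
  [19] 6/2 → 0 ('')
  [20] 2/12 → 1 ('f')
  [21] 12/1 → 1 ('f')
  [22] 1/0 → 2 ('ff')
  [23] 0/19 → 0 ('')
  [24] 19/20 → 1 ('g')
  [25] 20/21 → 0 ('')
  [26] 21/17 → 2 ('hb')
  [27] 17/4 → 1 ('h')
  [28] 4/24 → 1 ('h')
  [29] 24/27 → 2 ('hd')

n(n+1)/2 = 30·31/2 = 465
Σ LCP = 0 + 1 + 1 + 2 + 0 + 1 + 0 + 2 + 0 + 1 + 1 + 2 + 1 + 1 + 2 + 0 + 2 + 1 + 1 + 0 + 1 + 1 + 2 + 0 + 1 + 0 + 2 + 1 + 1 + 2 = 30
distinct = 465 − 30 = 435

435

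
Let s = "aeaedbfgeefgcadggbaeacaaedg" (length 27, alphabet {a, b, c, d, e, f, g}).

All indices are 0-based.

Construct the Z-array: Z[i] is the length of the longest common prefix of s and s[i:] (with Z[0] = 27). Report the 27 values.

Z[0]=27
i=1: fresh scan; Z[1]=0
i=2: fresh scan; Z[2]=2 extend→box=[2,4)
i=3: min(r-i=1, Z[1]=0)=0; Z[3]=0
i=4: fresh scan; Z[4]=0
i=5: fresh scan; Z[5]=0
i=6: fresh scan; Z[6]=0
i=7: fresh scan; Z[7]=0
i=8: fresh scan; Z[8]=0
i=9: fresh scan; Z[9]=0
i=10: fresh scan; Z[10]=0
i=11: fresh scan; Z[11]=0
i=12: fresh scan; Z[12]=0
i=13: fresh scan; Z[13]=1 extend→box=[13,14)
i=14: fresh scan; Z[14]=0
i=15: fresh scan; Z[15]=0
i=16: fresh scan; Z[16]=0
i=17: fresh scan; Z[17]=0
i=18: fresh scan; Z[18]=3 extend→box=[18,21)
i=19: min(r-i=2, Z[1]=0)=0; Z[19]=0
i=20: min(r-i=1, Z[2]=2)=1; Z[20]=1
i=21: fresh scan; Z[21]=0
i=22: fresh scan; Z[22]=1 extend→box=[22,23)
i=23: fresh scan; Z[23]=2 extend→box=[23,25)
i=24: min(r-i=1, Z[1]=0)=0; Z[24]=0
i=25: fresh scan; Z[25]=0
i=26: fresh scan; Z[26]=0

[27, 0, 2, 0, 0, 0, 0, 0, 0, 0, 0, 0, 0, 1, 0, 0, 0, 0, 3, 0, 1, 0, 1, 2, 0, 0, 0]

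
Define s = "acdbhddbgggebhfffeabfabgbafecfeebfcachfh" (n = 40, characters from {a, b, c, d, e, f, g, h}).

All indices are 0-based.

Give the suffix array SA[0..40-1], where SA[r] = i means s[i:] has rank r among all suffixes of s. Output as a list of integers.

rank→(start, suffix):
  0 → (18, 'abfabgbafecfeebfcachfh')
  1 → (21, 'abgbafecfeebfcachfh')
  2 → (0, 'acdbhddbgggebhfffeabfabgbafecfeebfcachfh')
  3 → (35, 'achfh')
  4 → (25, 'afecfeebfcachfh')
  5 → (24, 'bafecfeebfcachfh')
  6 → (19, 'bfabgbafecfeebfcachfh')
  7 → (32, 'bfcachfh')
  8 → (22, 'bgbafecfeebfcachfh')
  9 → (7, 'bgggebhfffeabfabgbafecfeebfcachfh')
  10 → (3, 'bhddbgggebhfffeabfabgbafecfeebfcachfh')
  11 → (12, 'bhfffeabfabgbafecfeebfcachfh')
  12 → (34, 'cachfh')
  13 → (1, 'cdbhddbgggebhfffeabfabgbafecfeebfcachfh')
  14 → (28, 'cfeebfcachfh')
  15 → (36, 'chfh')
  16 → (6, 'dbgggebhfffeabfabgbafecfeebfcachfh')
  17 → (2, 'dbhddbgggebhfffeabfabgbafecfeebfcachfh')
  18 → (5, 'ddbgggebhfffeabfabgbafecfeebfcachfh')
  19 → (17, 'eabfabgbafecfeebfcachfh')
  20 → (31, 'ebfcachfh')
  21 → (11, 'ebhfffeabfabgbafecfeebfcachfh')
  22 → (27, 'ecfeebfcachfh')
  23 → (30, 'eebfcachfh')
  24 → (20, 'fabgbafecfeebfcachfh')
  25 → (33, 'fcachfh')
  26 → (16, 'feabfabgbafecfeebfcachfh')
  27 → (26, 'fecfeebfcachfh')
  28 → (29, 'feebfcachfh')
  29 → (15, 'ffeabfabgbafecfeebfcachfh')
  30 → (14, 'fffeabfabgbafecfeebfcachfh')
  31 → (38, 'fh')
  32 → (23, 'gbafecfeebfcachfh')
  33 → (10, 'gebhfffeabfabgbafecfeebfcachfh')
  34 → (9, 'ggebhfffeabfabgbafecfeebfcachfh')
  35 → (8, 'gggebhfffeabfabgbafecfeebfcachfh')
  36 → (39, 'h')
  37 → (4, 'hddbgggebhfffeabfabgbafecfeebfcachfh')
  38 → (13, 'hfffeabfabgbafecfeebfcachfh')
  39 → (37, 'hfh')

[18, 21, 0, 35, 25, 24, 19, 32, 22, 7, 3, 12, 34, 1, 28, 36, 6, 2, 5, 17, 31, 11, 27, 30, 20, 33, 16, 26, 29, 15, 14, 38, 23, 10, 9, 8, 39, 4, 13, 37]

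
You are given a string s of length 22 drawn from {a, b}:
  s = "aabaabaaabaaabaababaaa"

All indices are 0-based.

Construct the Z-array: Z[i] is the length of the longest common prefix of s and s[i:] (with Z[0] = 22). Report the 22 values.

[22, 1, 0, 5, 1, 0, 2, 5, 1, 0, 2, 7, 1, 0, 4, 1, 0, 1, 0, 2, 2, 1]

Z[0]=22
i=1: outside box; Z[1]=1 grow→box=[1,2)
i=2: outside box; Z[2]=0
i=3: outside box; Z[3]=5 grow→box=[3,8)
i=4: min(r-i=4, Z[1]=1)=1; Z[4]=1
i=5: min(r-i=3, Z[2]=0)=0; Z[5]=0
i=6: min(r-i=2, Z[3]=5)=2; Z[6]=2
i=7: min(r-i=1, Z[4]=1)=1; Z[7]=5 grow→box=[7,12)
i=8: min(r-i=4, Z[1]=1)=1; Z[8]=1
i=9: min(r-i=3, Z[2]=0)=0; Z[9]=0
i=10: min(r-i=2, Z[3]=5)=2; Z[10]=2
i=11: min(r-i=1, Z[4]=1)=1; Z[11]=7 grow→box=[11,18)
i=12: min(r-i=6, Z[1]=1)=1; Z[12]=1
i=13: min(r-i=5, Z[2]=0)=0; Z[13]=0
i=14: min(r-i=4, Z[3]=5)=4; Z[14]=4
i=15: min(r-i=3, Z[4]=1)=1; Z[15]=1
i=16: min(r-i=2, Z[5]=0)=0; Z[16]=0
i=17: min(r-i=1, Z[6]=2)=1; Z[17]=1
i=18: outside box; Z[18]=0
i=19: outside box; Z[19]=2 grow→box=[19,21)
i=20: min(r-i=1, Z[1]=1)=1; Z[20]=2 grow→box=[20,22)
i=21: min(r-i=1, Z[1]=1)=1; Z[21]=1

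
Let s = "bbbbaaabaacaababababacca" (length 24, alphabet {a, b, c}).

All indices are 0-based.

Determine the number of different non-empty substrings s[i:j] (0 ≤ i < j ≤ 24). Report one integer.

243

rank | idx | suffix
   0 |  23 | a
   1 |   4 | aaabaacaababababacca
   2 |   5 | aabaacaababababacca
   3 |  11 | aababababacca
   4 |   8 | aacaababababacca
   5 |   6 | abaacaababababacca
   6 |  12 | ababababacca
   7 |  14 | abababacca
   8 |  16 | ababacca
   9 |  18 | abacca
  10 |   9 | acaababababacca
  11 |  20 | acca
  12 |   3 | baaabaacaababababacca
  13 |   7 | baacaababababacca
  14 |  13 | babababacca
  15 |  15 | bababacca
  16 |  17 | babacca
  17 |  19 | bacca
  18 |   2 | bbaaabaacaababababacca
  19 |   1 | bbbaaabaacaababababacca
  20 |   0 | bbbbaaabaacaababababacca
  21 |  22 | ca
  22 |  10 | caababababacca
  23 |  21 | cca

SA = [23, 4, 5, 11, 8, 6, 12, 14, 16, 18, 9, 20, 3, 7, 13, 15, 17, 19, 2, 1, 0, 22, 10, 21]
i: (SA[i-1],SA[i]) lcp shared
  1: (23,4) 1 'a'
  2: (4,5) 2 'aa'
  3: (5,11) 4 'aaba'
  4: (11,8) 2 'aa'
  5: (8,6) 1 'a'
  6: (6,12) 3 'aba'
  7: (12,14) 7 'abababa'
  8: (14,16) 5 'ababa'
  9: (16,18) 3 'aba'
  10: (18,9) 1 'a'
  11: (9,20) 2 'ac'
  12: (20,3) 0 ''
  13: (3,7) 3 'baa'
  14: (7,13) 2 'ba'
  15: (13,15) 6 'bababa'
  16: (15,17) 4 'baba'
  17: (17,19) 2 'ba'
  18: (19,2) 1 'b'
  19: (2,1) 2 'bb'
  20: (1,0) 3 'bbb'
  21: (0,22) 0 ''
  22: (22,10) 2 'ca'
  23: (10,21) 1 'c'

n(n+1)/2 = 24·25/2 = 300
Σ LCP = 0 + 1 + 2 + 4 + 2 + 1 + 3 + 7 + 5 + 3 + 1 + 2 + 0 + 3 + 2 + 6 + 4 + 2 + 1 + 2 + 3 + 0 + 2 + 1 = 57
distinct = 300 − 57 = 243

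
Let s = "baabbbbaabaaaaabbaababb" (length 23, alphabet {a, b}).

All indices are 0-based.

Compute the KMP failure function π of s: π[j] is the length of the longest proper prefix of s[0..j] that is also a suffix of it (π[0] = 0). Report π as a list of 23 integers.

π[0] = 0
j=1 s[j]='a': π[1]=0 (border '')
j=2 s[j]='a': π[2]=0 (border '')
j=3 s[j]='b': π[3]=1 (border 'b')
j=4 s[j]='b': k: 1→0; π[4]=1 (border 'b')
j=5 s[j]='b': k: 1→0; π[5]=1 (border 'b')
j=6 s[j]='b': k: 1→0; π[6]=1 (border 'b')
j=7 s[j]='a': π[7]=2 (border 'ba')
j=8 s[j]='a': π[8]=3 (border 'baa')
j=9 s[j]='b': π[9]=4 (border 'baab')
j=10 s[j]='a': k: 4→1; π[10]=2 (border 'ba')
j=11 s[j]='a': π[11]=3 (border 'baa')
j=12 s[j]='a': k: 3→0; π[12]=0 (border '')
j=13 s[j]='a': π[13]=0 (border '')
j=14 s[j]='a': π[14]=0 (border '')
j=15 s[j]='b': π[15]=1 (border 'b')
j=16 s[j]='b': k: 1→0; π[16]=1 (border 'b')
j=17 s[j]='a': π[17]=2 (border 'ba')
j=18 s[j]='a': π[18]=3 (border 'baa')
j=19 s[j]='b': π[19]=4 (border 'baab')
j=20 s[j]='a': k: 4→1; π[20]=2 (border 'ba')
j=21 s[j]='b': k: 2→0; π[21]=1 (border 'b')
j=22 s[j]='b': k: 1→0; π[22]=1 (border 'b')

[0, 0, 0, 1, 1, 1, 1, 2, 3, 4, 2, 3, 0, 0, 0, 1, 1, 2, 3, 4, 2, 1, 1]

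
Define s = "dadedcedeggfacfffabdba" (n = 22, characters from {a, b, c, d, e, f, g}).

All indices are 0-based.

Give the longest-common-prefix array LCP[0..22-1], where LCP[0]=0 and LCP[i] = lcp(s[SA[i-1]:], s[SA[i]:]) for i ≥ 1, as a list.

sorted suffixes:
  #0 SA[0]=21  'a'
  #1 SA[1]=17  'abdba'
  #2 SA[2]=12  'acfffabdba'
  #3 SA[3]=1  'adedcedeggfacfffabdba'
  #4 SA[4]=20  'ba'
  #5 SA[5]=18  'bdba'
  #6 SA[6]=5  'cedeggfacfffabdba'
  #7 SA[7]=13  'cfffabdba'
  #8 SA[8]=0  'dadedcedeggfacfffabdba'
  #9 SA[9]=19  'dba'
  #10 SA[10]=4  'dcedeggfacfffabdba'
  #11 SA[11]=2  'dedcedeggfacfffabdba'
  #12 SA[12]=7  'deggfacfffabdba'
  #13 SA[13]=3  'edcedeggfacfffabdba'
  #14 SA[14]=6  'edeggfacfffabdba'
  #15 SA[15]=8  'eggfacfffabdba'
  #16 SA[16]=16  'fabdba'
  #17 SA[17]=11  'facfffabdba'
  #18 SA[18]=15  'ffabdba'
  #19 SA[19]=14  'fffabdba'
  #20 SA[20]=10  'gfacfffabdba'
  #21 SA[21]=9  'ggfacfffabdba'

SA = [21, 17, 12, 1, 20, 18, 5, 13, 0, 19, 4, 2, 7, 3, 6, 8, 16, 11, 15, 14, 10, 9]
i: (SA[i-1],SA[i]) lcp shared
  1: (21,17) 1 'a'
  2: (17,12) 1 'a'
  3: (12,1) 1 'a'
  4: (1,20) 0 ''
  5: (20,18) 1 'b'
  6: (18,5) 0 ''
  7: (5,13) 1 'c'
  8: (13,0) 0 ''
  9: (0,19) 1 'd'
  10: (19,4) 1 'd'
  11: (4,2) 1 'd'
  12: (2,7) 2 'de'
  13: (7,3) 0 ''
  14: (3,6) 2 'ed'
  15: (6,8) 1 'e'
  16: (8,16) 0 ''
  17: (16,11) 2 'fa'
  18: (11,15) 1 'f'
  19: (15,14) 2 'ff'
  20: (14,10) 0 ''
  21: (10,9) 1 'g'

[0, 1, 1, 1, 0, 1, 0, 1, 0, 1, 1, 1, 2, 0, 2, 1, 0, 2, 1, 2, 0, 1]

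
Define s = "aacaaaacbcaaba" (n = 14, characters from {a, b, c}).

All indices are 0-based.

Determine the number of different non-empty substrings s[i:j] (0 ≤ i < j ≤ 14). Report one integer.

rank→(start, suffix):
  0 → (13, 'a')
  1 → (3, 'aaaacbcaaba')
  2 → (4, 'aaacbcaaba')
  3 → (10, 'aaba')
  4 → (0, 'aacaaaacbcaaba')
  5 → (5, 'aacbcaaba')
  6 → (11, 'aba')
  7 → (1, 'acaaaacbcaaba')
  8 → (6, 'acbcaaba')
  9 → (12, 'ba')
  10 → (8, 'bcaaba')
  11 → (2, 'caaaacbcaaba')
  12 → (9, 'caaba')
  13 → (7, 'cbcaaba')

SA = [13, 3, 4, 10, 0, 5, 11, 1, 6, 12, 8, 2, 9, 7]
i: (SA[i-1],SA[i]) lcp shared
  1: (13,3) 1 'a'
  2: (3,4) 3 'aaa'
  3: (4,10) 2 'aa'
  4: (10,0) 2 'aa'
  5: (0,5) 3 'aac'
  6: (5,11) 1 'a'
  7: (11,1) 1 'a'
  8: (1,6) 2 'ac'
  9: (6,12) 0 ''
  10: (12,8) 1 'b'
  11: (8,2) 0 ''
  12: (2,9) 3 'caa'
  13: (9,7) 1 'c'

n(n+1)/2 = 14·15/2 = 105
Σ LCP = 0 + 1 + 3 + 2 + 2 + 3 + 1 + 1 + 2 + 0 + 1 + 0 + 3 + 1 = 20
distinct = 105 − 20 = 85

85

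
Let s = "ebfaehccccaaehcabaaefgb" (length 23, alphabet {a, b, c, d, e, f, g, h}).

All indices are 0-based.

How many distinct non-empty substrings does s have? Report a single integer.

sorted suffixes:
  #0 SA[0]=17  'aaefgb'
  #1 SA[1]=10  'aaehcabaaefgb'
  #2 SA[2]=15  'abaaefgb'
  #3 SA[3]=18  'aefgb'
  #4 SA[4]=11  'aehcabaaefgb'
  #5 SA[5]=3  'aehccccaaehcabaaefgb'
  #6 SA[6]=22  'b'
  #7 SA[7]=16  'baaefgb'
  #8 SA[8]=1  'bfaehccccaaehcabaaefgb'
  #9 SA[9]=9  'caaehcabaaefgb'
  #10 SA[10]=14  'cabaaefgb'
  #11 SA[11]=8  'ccaaehcabaaefgb'
  #12 SA[12]=7  'cccaaehcabaaefgb'
  #13 SA[13]=6  'ccccaaehcabaaefgb'
  #14 SA[14]=0  'ebfaehccccaaehcabaaefgb'
  #15 SA[15]=19  'efgb'
  #16 SA[16]=12  'ehcabaaefgb'
  #17 SA[17]=4  'ehccccaaehcabaaefgb'
  #18 SA[18]=2  'faehccccaaehcabaaefgb'
  #19 SA[19]=20  'fgb'
  #20 SA[20]=21  'gb'
  #21 SA[21]=13  'hcabaaefgb'
  #22 SA[22]=5  'hccccaaehcabaaefgb'

SA = [17, 10, 15, 18, 11, 3, 22, 16, 1, 9, 14, 8, 7, 6, 0, 19, 12, 4, 2, 20, 21, 13, 5]
i: (SA[i-1],SA[i]) lcp shared
  1: (17,10) 3 'aae'
  2: (10,15) 1 'a'
  3: (15,18) 1 'a'
  4: (18,11) 2 'ae'
  5: (11,3) 4 'aehc'
  6: (3,22) 0 ''
  7: (22,16) 1 'b'
  8: (16,1) 1 'b'
  9: (1,9) 0 ''
  10: (9,14) 2 'ca'
  11: (14,8) 1 'c'
  12: (8,7) 2 'cc'
  13: (7,6) 3 'ccc'
  14: (6,0) 0 ''
  15: (0,19) 1 'e'
  16: (19,12) 1 'e'
  17: (12,4) 3 'ehc'
  18: (4,2) 0 ''
  19: (2,20) 1 'f'
  20: (20,21) 0 ''
  21: (21,13) 0 ''
  22: (13,5) 2 'hc'

n(n+1)/2 = 23·24/2 = 276
Σ LCP = 0 + 3 + 1 + 1 + 2 + 4 + 0 + 1 + 1 + 0 + 2 + 1 + 2 + 3 + 0 + 1 + 1 + 3 + 0 + 1 + 0 + 0 + 2 = 29
distinct = 276 − 29 = 247

247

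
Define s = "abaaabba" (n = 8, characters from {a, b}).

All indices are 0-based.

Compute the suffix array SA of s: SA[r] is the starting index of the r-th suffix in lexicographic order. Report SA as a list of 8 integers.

rank→(start, suffix):
  0 → (7, 'a')
  1 → (2, 'aaabba')
  2 → (3, 'aabba')
  3 → (0, 'abaaabba')
  4 → (4, 'abba')
  5 → (6, 'ba')
  6 → (1, 'baaabba')
  7 → (5, 'bba')

[7, 2, 3, 0, 4, 6, 1, 5]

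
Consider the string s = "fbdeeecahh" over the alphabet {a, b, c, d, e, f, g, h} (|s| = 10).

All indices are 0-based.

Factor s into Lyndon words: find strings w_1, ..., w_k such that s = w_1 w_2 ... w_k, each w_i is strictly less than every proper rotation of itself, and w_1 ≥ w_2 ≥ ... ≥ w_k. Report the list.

["f", "bdeeec", "ahh"]

emit factor 1: 'f' (i=0, period=1)
emit factor 2: 'bdeeec' (i=1, period=6)
emit factor 3: 'ahh' (i=7, period=3)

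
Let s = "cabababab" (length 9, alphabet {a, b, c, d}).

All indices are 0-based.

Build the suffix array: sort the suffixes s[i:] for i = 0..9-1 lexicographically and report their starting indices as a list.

[7, 5, 3, 1, 8, 6, 4, 2, 0]

rank | idx | suffix
   0 |   7 | ab
   1 |   5 | abab
   2 |   3 | ababab
   3 |   1 | abababab
   4 |   8 | b
   5 |   6 | bab
   6 |   4 | babab
   7 |   2 | bababab
   8 |   0 | cabababab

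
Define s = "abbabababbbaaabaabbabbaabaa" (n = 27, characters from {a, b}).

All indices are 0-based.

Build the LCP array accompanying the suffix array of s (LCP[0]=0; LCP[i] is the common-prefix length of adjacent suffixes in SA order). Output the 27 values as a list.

[0, 1, 2, 2, 5, 3, 1, 4, 3, 4, 2, 4, 5, 3, 0, 3, 3, 4, 2, 5, 3, 4, 1, 4, 3, 4, 2]

sorted suffixes:
  #0 SA[0]=26  'a'
  #1 SA[1]=25  'aa'
  #2 SA[2]=11  'aaabaabbabbaabaa'
  #3 SA[3]=22  'aabaa'
  #4 SA[4]=12  'aabaabbabbaabaa'
  #5 SA[5]=15  'aabbabbaabaa'
  #6 SA[6]=23  'abaa'
  #7 SA[7]=13  'abaabbabbaabaa'
  #8 SA[8]=3  'abababbbaaabaabbabbaabaa'
  #9 SA[9]=5  'ababbbaaabaabbabbaabaa'
  #10 SA[10]=19  'abbaabaa'
  #11 SA[11]=0  'abbabababbbaaabaabbabbaabaa'
  #12 SA[12]=16  'abbabbaabaa'
  #13 SA[13]=7  'abbbaaabaabbabbaabaa'
  #14 SA[14]=24  'baa'
  #15 SA[15]=10  'baaabaabbabbaabaa'
  #16 SA[16]=21  'baabaa'
  #17 SA[17]=14  'baabbabbaabaa'
  #18 SA[18]=2  'babababbbaaabaabbabbaabaa'
  #19 SA[19]=4  'bababbbaaabaabbabbaabaa'
  #20 SA[20]=18  'babbaabaa'
  #21 SA[21]=6  'babbbaaabaabbabbaabaa'
  #22 SA[22]=9  'bbaaabaabbabbaabaa'
  #23 SA[23]=20  'bbaabaa'
  #24 SA[24]=1  'bbabababbbaaabaabbabbaabaa'
  #25 SA[25]=17  'bbabbaabaa'
  #26 SA[26]=8  'bbbaaabaabbabbaabaa'

SA = [26, 25, 11, 22, 12, 15, 23, 13, 3, 5, 19, 0, 16, 7, 24, 10, 21, 14, 2, 4, 18, 6, 9, 20, 1, 17, 8]
[i] adj suffixes → lcp
  [1] 26/25 → 1 ('a')
  [2] 25/11 → 2 ('aa')
  [3] 11/22 → 2 ('aa')
  [4] 22/12 → 5 ('aabaa')
  [5] 12/15 → 3 ('aab')
  [6] 15/23 → 1 ('a')
  [7] 23/13 → 4 ('abaa')
  [8] 13/3 → 3 ('aba')
  [9] 3/5 → 4 ('abab')
  [10] 5/19 → 2 ('ab')
  [11] 19/0 → 4 ('abba')
  [12] 0/16 → 5 ('abbab')
  [13] 16/7 → 3 ('abb')
  [14] 7/24 → 0 ('')
  [15] 24/10 → 3 ('baa')
  [16] 10/21 → 3 ('baa')
  [17] 21/14 → 4 ('baab')
  [18] 14/2 → 2 ('ba')
  [19] 2/4 → 5 ('babab')
  [20] 4/18 → 3 ('bab')
  [21] 18/6 → 4 ('babb')
  [22] 6/9 → 1 ('b')
  [23] 9/20 → 4 ('bbaa')
  [24] 20/1 → 3 ('bba')
  [25] 1/17 → 4 ('bbab')
  [26] 17/8 → 2 ('bb')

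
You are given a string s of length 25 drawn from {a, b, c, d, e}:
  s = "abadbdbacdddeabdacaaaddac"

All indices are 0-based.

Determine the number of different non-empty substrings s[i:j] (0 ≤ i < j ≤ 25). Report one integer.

sorted suffixes:
  #0 SA[0]=18  'aaaddac'
  #1 SA[1]=19  'aaddac'
  #2 SA[2]=0  'abadbdbacdddeabdacaaaddac'
  #3 SA[3]=13  'abdacaaaddac'
  #4 SA[4]=23  'ac'
  #5 SA[5]=16  'acaaaddac'
  #6 SA[6]=7  'acdddeabdacaaaddac'
  #7 SA[7]=2  'adbdbacdddeabdacaaaddac'
  #8 SA[8]=20  'addac'
  #9 SA[9]=6  'bacdddeabdacaaaddac'
  #10 SA[10]=1  'badbdbacdddeabdacaaaddac'
  #11 SA[11]=14  'bdacaaaddac'
  #12 SA[12]=4  'bdbacdddeabdacaaaddac'
  #13 SA[13]=24  'c'
  #14 SA[14]=17  'caaaddac'
  #15 SA[15]=8  'cdddeabdacaaaddac'
  #16 SA[16]=22  'dac'
  #17 SA[17]=15  'dacaaaddac'
  #18 SA[18]=5  'dbacdddeabdacaaaddac'
  #19 SA[19]=3  'dbdbacdddeabdacaaaddac'
  #20 SA[20]=21  'ddac'
  #21 SA[21]=9  'dddeabdacaaaddac'
  #22 SA[22]=10  'ddeabdacaaaddac'
  #23 SA[23]=11  'deabdacaaaddac'
  #24 SA[24]=12  'eabdacaaaddac'

SA = [18, 19, 0, 13, 23, 16, 7, 2, 20, 6, 1, 14, 4, 24, 17, 8, 22, 15, 5, 3, 21, 9, 10, 11, 12]
i: (SA[i-1],SA[i]) lcp shared
  1: (18,19) 2 'aa'
  2: (19,0) 1 'a'
  3: (0,13) 2 'ab'
  4: (13,23) 1 'a'
  5: (23,16) 2 'ac'
  6: (16,7) 2 'ac'
  7: (7,2) 1 'a'
  8: (2,20) 2 'ad'
  9: (20,6) 0 ''
  10: (6,1) 2 'ba'
  11: (1,14) 1 'b'
  12: (14,4) 2 'bd'
  13: (4,24) 0 ''
  14: (24,17) 1 'c'
  15: (17,8) 1 'c'
  16: (8,22) 0 ''
  17: (22,15) 3 'dac'
  18: (15,5) 1 'd'
  19: (5,3) 2 'db'
  20: (3,21) 1 'd'
  21: (21,9) 2 'dd'
  22: (9,10) 2 'dd'
  23: (10,11) 1 'd'
  24: (11,12) 0 ''

n(n+1)/2 = 25·26/2 = 325
Σ LCP = 0 + 2 + 1 + 2 + 1 + 2 + 2 + 1 + 2 + 0 + 2 + 1 + 2 + 0 + 1 + 1 + 0 + 3 + 1 + 2 + 1 + 2 + 2 + 1 + 0 = 32
distinct = 325 − 32 = 293

293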